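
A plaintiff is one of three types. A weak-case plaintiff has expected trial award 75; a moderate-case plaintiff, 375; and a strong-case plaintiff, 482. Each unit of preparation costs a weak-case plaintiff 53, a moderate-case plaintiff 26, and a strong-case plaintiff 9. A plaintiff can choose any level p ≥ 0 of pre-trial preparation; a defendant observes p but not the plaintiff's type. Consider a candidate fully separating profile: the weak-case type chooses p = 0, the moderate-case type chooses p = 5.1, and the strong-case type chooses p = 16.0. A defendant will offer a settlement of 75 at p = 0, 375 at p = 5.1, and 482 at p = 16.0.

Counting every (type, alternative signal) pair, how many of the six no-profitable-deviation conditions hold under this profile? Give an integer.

5

Weak-case (own payoff 75): to p=5.1 gives 375 − 53×5.1 = 104.7 → profitable ✗; to p=16.0 gives 482 − 53×16.0 = -366 → no gain ✓.
Moderate-case (own payoff 375 − 26×5.1 = 242.4): to p=0 gives 75 → no gain ✓; to p=16.0 gives 482 − 26×16.0 = 66 → no gain ✓.
Strong-case (own payoff 482 − 9×16.0 = 338): to p=0 gives 75 → no gain ✓; to p=5.1 gives 375 − 9×5.1 = 329.1 → no gain ✓.
5 of the 6 constraints hold; not an equilibrium.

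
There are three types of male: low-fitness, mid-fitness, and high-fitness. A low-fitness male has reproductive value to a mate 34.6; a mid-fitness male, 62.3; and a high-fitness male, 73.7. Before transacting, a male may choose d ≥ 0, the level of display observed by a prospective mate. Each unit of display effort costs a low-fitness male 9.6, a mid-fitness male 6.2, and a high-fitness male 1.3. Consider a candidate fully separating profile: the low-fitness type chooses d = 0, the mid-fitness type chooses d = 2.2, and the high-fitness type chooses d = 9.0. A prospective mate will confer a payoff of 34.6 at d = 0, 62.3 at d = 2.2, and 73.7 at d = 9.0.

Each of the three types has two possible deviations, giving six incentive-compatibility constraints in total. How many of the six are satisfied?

5

Low-fitness (own payoff 34.6): to d=2.2 gives 62.3 − 9.6×2.2 = 41.18 → profitable ✗; to d=9.0 gives 73.7 − 9.6×9.0 = -12.7 → no gain ✓.
Mid-fitness (own payoff 62.3 − 6.2×2.2 = 48.66): to d=0 gives 34.6 → no gain ✓; to d=9.0 gives 73.7 − 6.2×9.0 = 17.9 → no gain ✓.
High-fitness (own payoff 73.7 − 1.3×9.0 = 62): to d=0 gives 34.6 → no gain ✓; to d=2.2 gives 62.3 − 1.3×2.2 = 59.44 → no gain ✓.
5 of the 6 constraints hold; not an equilibrium.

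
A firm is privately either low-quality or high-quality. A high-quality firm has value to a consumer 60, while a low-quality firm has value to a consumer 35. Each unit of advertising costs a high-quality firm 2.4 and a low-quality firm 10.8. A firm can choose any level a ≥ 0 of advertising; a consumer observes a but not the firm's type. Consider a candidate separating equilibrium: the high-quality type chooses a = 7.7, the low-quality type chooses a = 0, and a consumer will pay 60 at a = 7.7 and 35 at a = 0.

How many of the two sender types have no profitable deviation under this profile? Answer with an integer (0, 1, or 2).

High-quality type: signal → 60 − 2.4 × 7.7 = 41.52; deviate to 0 → 35. IC holds (41.52 ≥ 35).
Low-quality type: stay at 0 → 35; mimic → 60 − 10.8 × 7.7 = -23.16. IC holds (35 ≥ -23.16).
2 of 2 constraints hold, so this is a separating equilibrium.

2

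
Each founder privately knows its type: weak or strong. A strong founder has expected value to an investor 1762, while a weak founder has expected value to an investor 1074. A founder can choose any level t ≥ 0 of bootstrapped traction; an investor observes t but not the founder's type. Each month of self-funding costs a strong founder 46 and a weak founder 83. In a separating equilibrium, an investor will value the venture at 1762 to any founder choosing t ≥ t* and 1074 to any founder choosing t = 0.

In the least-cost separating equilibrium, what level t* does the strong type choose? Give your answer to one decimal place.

A weak founder choosing t = 0 receives 1074.
Imitating at t* instead would pay 1762 at cost 83·t*, netting 1762 − 83·t*.
Indifference: 1074 = 1762 − 83·t*, so t* = (1762 − 1074) / 83 ≈ 8.3.
This is the weak type's binding incentive-compatibility constraint; any t ≥ 8.3 sustains separation on that side.

8.3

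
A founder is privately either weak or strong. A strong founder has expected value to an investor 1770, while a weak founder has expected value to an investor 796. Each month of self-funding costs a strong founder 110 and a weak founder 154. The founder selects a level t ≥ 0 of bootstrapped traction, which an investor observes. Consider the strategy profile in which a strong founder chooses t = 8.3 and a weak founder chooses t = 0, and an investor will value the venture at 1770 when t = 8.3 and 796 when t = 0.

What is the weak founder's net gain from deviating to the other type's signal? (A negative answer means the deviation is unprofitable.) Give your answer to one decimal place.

Playing t = 0 the weak founder receives 796.
Deviating to t = 8.3 brings payment 1770 at cost 154 × 8.3 = 1278.2, netting 491.8.
Gain from deviating: 491.8 − 796 = -304.2.
The gain is negative, so the weak type's incentive-compatibility constraint is satisfied.

-304.2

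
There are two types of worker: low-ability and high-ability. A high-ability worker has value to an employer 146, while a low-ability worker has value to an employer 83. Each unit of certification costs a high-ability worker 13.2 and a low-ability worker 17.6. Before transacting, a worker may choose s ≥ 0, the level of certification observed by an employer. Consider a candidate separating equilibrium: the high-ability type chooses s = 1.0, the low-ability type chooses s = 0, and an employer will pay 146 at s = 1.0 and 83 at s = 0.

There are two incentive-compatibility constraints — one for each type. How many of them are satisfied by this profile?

1

High-ability type: signal → 146 − 13.2 × 1.0 = 132.8; deviate to 0 → 83. IC holds (132.8 ≥ 83).
Low-ability type: stay at 0 → 83; mimic → 146 − 17.6 × 1.0 = 128.4. IC fails (83 < 128.4).
1 of 2 constraints hold, so this profile is not an equilibrium.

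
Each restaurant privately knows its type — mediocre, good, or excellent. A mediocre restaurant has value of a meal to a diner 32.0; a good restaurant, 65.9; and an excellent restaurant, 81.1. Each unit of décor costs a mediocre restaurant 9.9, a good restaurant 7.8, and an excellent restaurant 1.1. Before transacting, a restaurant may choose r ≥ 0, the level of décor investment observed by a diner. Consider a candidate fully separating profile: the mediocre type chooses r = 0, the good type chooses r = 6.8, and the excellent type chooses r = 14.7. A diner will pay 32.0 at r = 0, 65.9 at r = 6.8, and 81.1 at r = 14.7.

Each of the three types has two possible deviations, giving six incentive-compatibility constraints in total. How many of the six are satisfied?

5

Excellent (own payoff 81.1 − 1.1×14.7 = 64.93): to r=0 gives 32.0 → no gain ✓; to r=6.8 gives 65.9 − 1.1×6.8 = 58.42 → no gain ✓.
Good (own payoff 65.9 − 7.8×6.8 = 12.86): to r=0 gives 32.0 → profitable ✗; to r=14.7 gives 81.1 − 7.8×14.7 = -33.56 → no gain ✓.
Mediocre (own payoff 32.0): to r=6.8 gives 65.9 − 9.9×6.8 = -1.42 → no gain ✓; to r=14.7 gives 81.1 − 9.9×14.7 = -64.43 → no gain ✓.
5 of the 6 constraints hold; not an equilibrium.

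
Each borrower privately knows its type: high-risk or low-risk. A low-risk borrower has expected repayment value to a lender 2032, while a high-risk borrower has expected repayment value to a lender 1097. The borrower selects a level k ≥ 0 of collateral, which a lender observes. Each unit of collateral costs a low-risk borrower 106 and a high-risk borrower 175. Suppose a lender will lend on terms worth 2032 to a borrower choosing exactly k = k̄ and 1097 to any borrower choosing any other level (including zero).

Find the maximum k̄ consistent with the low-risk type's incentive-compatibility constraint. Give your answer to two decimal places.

Choosing k̄ yields the low-risk type 2032 − 106·k̄; choosing zero yields 1097.
The low-risk type is indifferent at 2032 − 106·k̄ = 1097, i.e. k̄ = (2032 − 1097) / 106 ≈ 8.82.
For any k̄ above 8.82 the low-risk type would rather pool at zero, so separation collapses.

8.82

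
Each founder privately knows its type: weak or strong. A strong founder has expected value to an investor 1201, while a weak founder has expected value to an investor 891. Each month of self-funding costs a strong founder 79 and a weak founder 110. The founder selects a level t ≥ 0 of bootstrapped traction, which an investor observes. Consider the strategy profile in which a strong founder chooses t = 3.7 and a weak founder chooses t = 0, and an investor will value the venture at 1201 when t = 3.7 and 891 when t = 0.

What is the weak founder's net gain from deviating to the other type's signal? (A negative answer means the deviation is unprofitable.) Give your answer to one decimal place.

-97.0

Playing t = 0 the weak founder receives 891.
Deviating to t = 3.7 brings payment 1201 at cost 110 × 3.7 = 407, netting 794.
Gain from deviating: 794 − 891 = -97.0.
The gain is negative, so the weak type's incentive-compatibility constraint is satisfied.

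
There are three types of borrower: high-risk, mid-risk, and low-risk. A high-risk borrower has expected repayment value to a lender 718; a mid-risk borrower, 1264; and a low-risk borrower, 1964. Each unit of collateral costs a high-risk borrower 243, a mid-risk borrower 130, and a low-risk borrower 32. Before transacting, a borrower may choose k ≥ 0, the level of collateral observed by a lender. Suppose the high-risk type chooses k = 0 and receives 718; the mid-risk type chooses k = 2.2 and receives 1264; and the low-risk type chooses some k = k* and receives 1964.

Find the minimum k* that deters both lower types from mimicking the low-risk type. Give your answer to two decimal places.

7.58

High-risk type (on-path payoff 718) won't mimic when 718 ≥ 1964 − 243·k*, i.e. k* ≥ 5.13.
Mid-risk type (on-path payoff 1264 − 130×2.2 = 978) won't mimic when 978 ≥ 1964 − 130·k*, i.e. k* ≥ 7.58.
Both must hold, so k* = max(5.13, 7.58) = 7.58. The mid-risk type's constraint binds.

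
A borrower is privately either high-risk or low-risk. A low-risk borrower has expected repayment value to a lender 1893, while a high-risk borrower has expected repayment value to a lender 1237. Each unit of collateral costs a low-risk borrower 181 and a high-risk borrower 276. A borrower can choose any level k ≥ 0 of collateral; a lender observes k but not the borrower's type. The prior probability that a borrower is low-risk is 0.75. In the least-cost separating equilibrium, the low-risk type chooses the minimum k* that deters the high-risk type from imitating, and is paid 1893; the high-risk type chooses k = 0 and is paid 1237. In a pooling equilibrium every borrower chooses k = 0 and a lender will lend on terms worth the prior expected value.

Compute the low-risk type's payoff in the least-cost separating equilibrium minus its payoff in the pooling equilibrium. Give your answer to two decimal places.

Least-cost separating signal: k* solves 1237 = 1893 − 276·k*, so k* = (1893 − 1237)/276 ≈ 2.3768.
Low-risk type's separating payoff: 1893 − 181 × k* = 1893 − 181 × (1893 − 1237)/276 = 1893 − 118736/276 ≈ 1462.7971.
Pooling payoff: 0.75 × 1893 + 0.25 × 1237 = 1729.
Difference: 1462.7971 − 1729 = -266.2029, i.e. -266.20 to two decimal places.
The low-risk type would prefer the pooling outcome.

-266.20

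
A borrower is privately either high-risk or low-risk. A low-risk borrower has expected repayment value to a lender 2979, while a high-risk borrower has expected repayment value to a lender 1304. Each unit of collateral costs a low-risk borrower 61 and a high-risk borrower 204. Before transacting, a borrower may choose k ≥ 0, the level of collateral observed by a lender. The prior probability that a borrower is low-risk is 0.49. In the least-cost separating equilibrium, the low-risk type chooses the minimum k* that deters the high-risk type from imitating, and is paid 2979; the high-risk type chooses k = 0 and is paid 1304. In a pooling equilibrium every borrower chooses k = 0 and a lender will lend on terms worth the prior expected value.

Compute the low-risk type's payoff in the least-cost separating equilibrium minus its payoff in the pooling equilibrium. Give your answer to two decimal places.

Least-cost separating signal: k* solves 1304 = 2979 − 204·k*, so k* = (2979 − 1304)/204 ≈ 8.2108.
Low-risk type's separating payoff: 2979 − 61 × k* = 2979 − 61 × (2979 − 1304)/204 = 2979 − 102175/204 ≈ 2478.1422.
Pooling payoff: 0.49 × 2979 + 0.51 × 1304 = 2124.75.
Difference: 2478.1422 − 2124.75 = 353.3922, i.e. 353.39 to two decimal places.
The low-risk type prefers to separate.

353.39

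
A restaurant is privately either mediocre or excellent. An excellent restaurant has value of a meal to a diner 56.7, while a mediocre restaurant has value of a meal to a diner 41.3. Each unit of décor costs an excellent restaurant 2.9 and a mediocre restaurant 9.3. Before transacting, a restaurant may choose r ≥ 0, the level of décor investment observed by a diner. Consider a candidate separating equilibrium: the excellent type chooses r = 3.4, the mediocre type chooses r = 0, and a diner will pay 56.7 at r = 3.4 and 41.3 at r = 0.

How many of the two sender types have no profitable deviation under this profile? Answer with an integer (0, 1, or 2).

Mediocre type: stay at 0 → 41.3; mimic → 56.7 − 9.3 × 3.4 = 25.08. IC holds (41.3 ≥ 25.08).
Excellent type: signal → 56.7 − 2.9 × 3.4 = 46.84; deviate to 0 → 41.3. IC holds (46.84 ≥ 41.3).
2 of 2 constraints hold, so this is a separating equilibrium.

2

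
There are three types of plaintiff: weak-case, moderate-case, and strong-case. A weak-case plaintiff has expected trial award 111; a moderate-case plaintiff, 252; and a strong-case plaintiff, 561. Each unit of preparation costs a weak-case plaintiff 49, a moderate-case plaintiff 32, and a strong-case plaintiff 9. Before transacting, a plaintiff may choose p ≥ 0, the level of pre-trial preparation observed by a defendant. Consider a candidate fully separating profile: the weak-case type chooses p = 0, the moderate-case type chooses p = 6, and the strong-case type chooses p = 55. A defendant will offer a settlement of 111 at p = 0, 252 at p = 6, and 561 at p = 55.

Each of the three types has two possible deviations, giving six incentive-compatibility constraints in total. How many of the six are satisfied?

3

Weak-case (own payoff 111): to p=6 gives 252 − 49×6 = -42 → no gain ✓; to p=55 gives 561 − 49×55 = -2134 → no gain ✓.
Strong-case (own payoff 561 − 9×55 = 66): to p=0 gives 111 → profitable ✗; to p=6 gives 252 − 9×6 = 198 → profitable ✗.
Moderate-case (own payoff 252 − 32×6 = 60): to p=0 gives 111 → profitable ✗; to p=55 gives 561 − 32×55 = -1199 → no gain ✓.
3 of the 6 constraints hold; not an equilibrium.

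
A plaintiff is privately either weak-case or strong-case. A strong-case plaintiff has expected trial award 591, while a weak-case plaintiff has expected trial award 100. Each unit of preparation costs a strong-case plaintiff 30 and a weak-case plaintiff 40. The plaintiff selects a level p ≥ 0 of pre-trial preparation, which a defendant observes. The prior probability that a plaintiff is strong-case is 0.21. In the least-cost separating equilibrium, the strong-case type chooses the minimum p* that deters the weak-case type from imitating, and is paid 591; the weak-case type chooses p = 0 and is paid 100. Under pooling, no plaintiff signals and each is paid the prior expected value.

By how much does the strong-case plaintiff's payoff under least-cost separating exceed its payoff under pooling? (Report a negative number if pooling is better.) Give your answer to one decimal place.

Least-cost separating signal: p* solves 100 = 591 − 40·p*, so p* = (591 − 100)/40 = 12.275.
Strong-case type's separating payoff: 591 − 30 × p* = 591 − 30 × (591 − 100)/40 = 591 − 14730/40 = 222.75.
Pooling payoff: 0.21 × 591 + 0.79 × 100 = 203.11.
Difference: 222.75 − 203.11 = 19.64, i.e. 19.6 to one decimal place.
The strong-case type prefers to separate.

19.6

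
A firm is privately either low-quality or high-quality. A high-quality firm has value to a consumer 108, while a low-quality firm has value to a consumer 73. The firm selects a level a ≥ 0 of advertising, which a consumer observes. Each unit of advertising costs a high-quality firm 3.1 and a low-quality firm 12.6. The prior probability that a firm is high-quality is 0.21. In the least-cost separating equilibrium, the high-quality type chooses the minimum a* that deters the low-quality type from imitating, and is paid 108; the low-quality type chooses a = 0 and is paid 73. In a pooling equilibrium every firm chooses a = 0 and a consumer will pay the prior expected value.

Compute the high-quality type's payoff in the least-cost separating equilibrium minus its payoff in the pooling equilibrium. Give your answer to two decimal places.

Least-cost separating signal: a* solves 73 = 108 − 12.6·a*, so a* = (108 − 73)/12.6 ≈ 2.7778.
High-quality type's separating payoff: 108 − 3.1 × a* = 108 − 3.1 × (108 − 73)/12.6 = 108 − 108.5/12.6 ≈ 99.3889.
Pooling payoff: 0.21 × 108 + 0.79 × 73 = 80.35.
Difference: 99.3889 − 80.35 = 19.0389, i.e. 19.04 to two decimal places.
The high-quality type prefers to separate.

19.04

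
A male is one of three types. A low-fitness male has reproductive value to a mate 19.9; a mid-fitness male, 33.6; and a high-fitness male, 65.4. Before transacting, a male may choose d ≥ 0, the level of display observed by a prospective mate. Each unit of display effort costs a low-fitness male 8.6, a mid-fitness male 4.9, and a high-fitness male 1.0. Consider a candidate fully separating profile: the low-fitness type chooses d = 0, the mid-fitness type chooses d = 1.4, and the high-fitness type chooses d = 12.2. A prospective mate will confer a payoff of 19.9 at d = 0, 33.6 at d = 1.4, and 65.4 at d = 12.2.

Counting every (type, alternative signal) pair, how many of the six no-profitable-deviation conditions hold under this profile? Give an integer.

Low-fitness (own payoff 19.9): to d=1.4 gives 33.6 − 8.6×1.4 = 21.56 → profitable ✗; to d=12.2 gives 65.4 − 8.6×12.2 = -39.52 → no gain ✓.
High-fitness (own payoff 65.4 − 1.0×12.2 = 53.2): to d=0 gives 19.9 → no gain ✓; to d=1.4 gives 33.6 − 1.0×1.4 = 32.2 → no gain ✓.
Mid-fitness (own payoff 33.6 − 4.9×1.4 = 26.74): to d=0 gives 19.9 → no gain ✓; to d=12.2 gives 65.4 − 4.9×12.2 = 5.62 → no gain ✓.
5 of the 6 constraints hold; not an equilibrium.

5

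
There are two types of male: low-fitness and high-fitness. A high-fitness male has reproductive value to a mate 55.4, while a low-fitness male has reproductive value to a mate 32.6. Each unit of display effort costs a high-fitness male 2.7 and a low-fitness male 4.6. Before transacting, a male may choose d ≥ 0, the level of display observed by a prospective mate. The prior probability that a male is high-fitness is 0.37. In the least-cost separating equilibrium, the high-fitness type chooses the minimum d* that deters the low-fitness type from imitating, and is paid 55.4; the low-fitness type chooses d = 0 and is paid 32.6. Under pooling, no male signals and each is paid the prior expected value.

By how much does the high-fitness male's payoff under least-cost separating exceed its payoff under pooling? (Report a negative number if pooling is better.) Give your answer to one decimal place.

1.0

Least-cost separating signal: d* solves 32.6 = 55.4 − 4.6·d*, so d* = (55.4 − 32.6)/4.6 ≈ 4.9565.
High-fitness type's separating payoff: 55.4 − 2.7 × d* = 55.4 − 2.7 × (55.4 − 32.6)/4.6 = 55.4 − 61.56/4.6 ≈ 42.017.
Pooling payoff: 0.37 × 55.4 + 0.63 × 32.6 = 41.036.
Difference: 42.017 − 41.036 = 0.981, i.e. 1.0 to one decimal place.
The high-fitness type prefers to separate.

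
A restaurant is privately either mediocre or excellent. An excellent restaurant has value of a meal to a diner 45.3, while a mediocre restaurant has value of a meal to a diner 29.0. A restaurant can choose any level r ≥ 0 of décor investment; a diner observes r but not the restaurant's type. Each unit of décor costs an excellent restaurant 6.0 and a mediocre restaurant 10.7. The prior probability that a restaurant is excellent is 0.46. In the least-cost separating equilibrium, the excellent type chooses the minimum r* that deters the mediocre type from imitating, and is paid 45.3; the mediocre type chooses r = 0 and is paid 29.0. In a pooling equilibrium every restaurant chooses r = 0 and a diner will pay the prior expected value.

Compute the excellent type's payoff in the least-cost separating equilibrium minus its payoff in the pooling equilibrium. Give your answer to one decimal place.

-0.3

Least-cost separating signal: r* solves 29.0 = 45.3 − 10.7·r*, so r* = (45.3 − 29.0)/10.7 ≈ 1.5234.
Excellent type's separating payoff: 45.3 − 6.0 × r* = 45.3 − 6.0 × (45.3 − 29.0)/10.7 = 45.3 − 97.8/10.7 ≈ 36.160.
Pooling payoff: 0.46 × 45.3 + 0.54 × 29.0 = 36.498.
Difference: 36.160 − 36.498 = -0.338, i.e. -0.3 to one decimal place.
The excellent type would prefer the pooling outcome.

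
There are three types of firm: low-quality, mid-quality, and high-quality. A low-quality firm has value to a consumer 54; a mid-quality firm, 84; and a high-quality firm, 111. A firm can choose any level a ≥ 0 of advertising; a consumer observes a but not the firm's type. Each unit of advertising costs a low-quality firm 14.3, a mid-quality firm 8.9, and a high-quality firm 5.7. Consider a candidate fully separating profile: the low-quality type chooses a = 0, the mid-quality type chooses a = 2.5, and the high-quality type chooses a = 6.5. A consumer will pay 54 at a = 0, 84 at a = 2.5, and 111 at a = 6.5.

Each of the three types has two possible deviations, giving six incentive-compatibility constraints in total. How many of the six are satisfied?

6

Low-quality (own payoff 54): to a=2.5 gives 84 − 14.3×2.5 = 48.25 → no gain ✓; to a=6.5 gives 111 − 14.3×6.5 = 18.05 → no gain ✓.
High-quality (own payoff 111 − 5.7×6.5 = 73.95): to a=0 gives 54 → no gain ✓; to a=2.5 gives 84 − 5.7×2.5 = 69.75 → no gain ✓.
Mid-quality (own payoff 84 − 8.9×2.5 = 61.75): to a=0 gives 54 → no gain ✓; to a=6.5 gives 111 − 8.9×6.5 = 53.15 → no gain ✓.
6 of the 6 constraints hold; this profile is a separating equilibrium.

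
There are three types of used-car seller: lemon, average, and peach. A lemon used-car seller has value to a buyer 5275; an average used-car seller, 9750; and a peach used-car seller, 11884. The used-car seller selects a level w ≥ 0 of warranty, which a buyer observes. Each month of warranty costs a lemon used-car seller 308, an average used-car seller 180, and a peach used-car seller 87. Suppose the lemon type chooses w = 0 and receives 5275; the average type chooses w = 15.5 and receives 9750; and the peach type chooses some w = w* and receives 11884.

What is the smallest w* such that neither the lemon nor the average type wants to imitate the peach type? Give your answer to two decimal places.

Lemon type (on-path payoff 5275) won't mimic when 5275 ≥ 11884 − 308·w*, i.e. w* ≥ 21.46.
Average type (on-path payoff 9750 − 180×15.5 = 6960) won't mimic when 6960 ≥ 11884 − 180·w*, i.e. w* ≥ 27.36.
Both must hold, so w* = max(21.46, 27.36) = 27.36. The average type's constraint binds.

27.36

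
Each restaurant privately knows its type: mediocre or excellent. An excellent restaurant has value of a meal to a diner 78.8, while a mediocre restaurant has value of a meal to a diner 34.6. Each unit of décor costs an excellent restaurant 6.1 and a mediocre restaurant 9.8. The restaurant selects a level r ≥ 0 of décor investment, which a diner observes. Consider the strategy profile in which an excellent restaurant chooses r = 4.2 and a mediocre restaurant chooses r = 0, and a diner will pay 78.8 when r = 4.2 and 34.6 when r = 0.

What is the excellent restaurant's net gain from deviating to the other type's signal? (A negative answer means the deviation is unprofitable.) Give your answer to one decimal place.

-18.6

Playing r = 4.2 the excellent restaurant receives 78.8 − 6.1 × 4.2 = 53.18.
Deviating to r = 0 yields 34.6 instead.
Gain from deviating: 34.6 − 53.18 = -18.58, i.e. -18.6 to one decimal place.
The gain is negative, so the excellent type's incentive-compatibility constraint is satisfied.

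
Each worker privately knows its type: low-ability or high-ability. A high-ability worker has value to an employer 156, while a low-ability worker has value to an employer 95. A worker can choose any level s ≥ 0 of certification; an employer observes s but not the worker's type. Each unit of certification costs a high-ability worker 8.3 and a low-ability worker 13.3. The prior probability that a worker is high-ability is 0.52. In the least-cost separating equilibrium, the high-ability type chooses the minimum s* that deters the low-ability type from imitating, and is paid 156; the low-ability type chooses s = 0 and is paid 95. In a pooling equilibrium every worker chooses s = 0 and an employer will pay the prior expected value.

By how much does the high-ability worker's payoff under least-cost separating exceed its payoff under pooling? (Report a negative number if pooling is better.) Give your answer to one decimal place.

-8.8

Least-cost separating signal: s* solves 95 = 156 − 13.3·s*, so s* = (156 − 95)/13.3 ≈ 4.5865.
High-ability type's separating payoff: 156 − 8.3 × s* = 156 − 8.3 × (156 − 95)/13.3 = 156 − 506.3/13.3 ≈ 117.932.
Pooling payoff: 0.52 × 156 + 0.48 × 95 = 126.72.
Difference: 117.932 − 126.72 = -8.788, i.e. -8.8 to one decimal place.
The high-ability type would prefer the pooling outcome.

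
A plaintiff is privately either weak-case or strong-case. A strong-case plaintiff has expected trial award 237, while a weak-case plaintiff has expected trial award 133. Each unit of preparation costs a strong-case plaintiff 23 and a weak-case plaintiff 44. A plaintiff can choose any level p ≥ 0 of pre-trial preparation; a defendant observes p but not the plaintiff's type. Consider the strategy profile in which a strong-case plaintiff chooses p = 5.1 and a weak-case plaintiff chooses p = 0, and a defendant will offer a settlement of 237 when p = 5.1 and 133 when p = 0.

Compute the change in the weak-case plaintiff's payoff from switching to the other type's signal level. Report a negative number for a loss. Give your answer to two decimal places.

Playing p = 0 the weak-case plaintiff receives 133.
Deviating to p = 5.1 brings payment 237 at cost 44 × 5.1 = 224.4, netting 12.6.
Gain from deviating: 12.6 − 133 = -120.40.
The gain is negative, so the weak-case type's incentive-compatibility constraint is satisfied.

-120.40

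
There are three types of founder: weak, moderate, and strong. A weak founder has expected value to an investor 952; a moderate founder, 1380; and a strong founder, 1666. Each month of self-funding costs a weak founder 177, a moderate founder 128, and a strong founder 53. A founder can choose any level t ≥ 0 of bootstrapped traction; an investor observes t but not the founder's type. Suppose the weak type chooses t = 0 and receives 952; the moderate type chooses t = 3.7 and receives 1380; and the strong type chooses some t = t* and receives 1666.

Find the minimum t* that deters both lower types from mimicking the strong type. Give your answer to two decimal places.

Weak type (on-path payoff 952) won't mimic when 952 ≥ 1666 − 177·t*, i.e. t* ≥ 4.03.
Moderate type (on-path payoff 1380 − 128×3.7 = 906.4) won't mimic when 906.4 ≥ 1666 − 128·t*, i.e. t* ≥ 5.93.
Both must hold, so t* = max(4.03, 5.93) = 5.93. The moderate type's constraint binds.

5.93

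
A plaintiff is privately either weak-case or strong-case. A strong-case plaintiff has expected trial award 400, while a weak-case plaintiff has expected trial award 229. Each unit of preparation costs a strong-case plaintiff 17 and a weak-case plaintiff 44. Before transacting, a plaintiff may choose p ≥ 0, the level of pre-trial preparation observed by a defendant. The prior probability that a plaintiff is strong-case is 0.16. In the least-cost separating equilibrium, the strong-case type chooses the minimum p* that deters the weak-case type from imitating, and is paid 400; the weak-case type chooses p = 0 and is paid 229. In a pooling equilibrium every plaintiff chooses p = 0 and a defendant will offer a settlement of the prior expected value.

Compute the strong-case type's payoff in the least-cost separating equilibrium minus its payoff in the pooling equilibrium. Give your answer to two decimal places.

Least-cost separating signal: p* solves 229 = 400 − 44·p*, so p* = (400 − 229)/44 ≈ 3.8864.
Strong-case type's separating payoff: 400 − 17 × p* = 400 − 17 × (400 − 229)/44 = 400 − 2907/44 ≈ 333.9318.
Pooling payoff: 0.16 × 400 + 0.84 × 229 = 256.36.
Difference: 333.9318 − 256.36 = 77.5718, i.e. 77.57 to two decimal places.
The strong-case type prefers to separate.

77.57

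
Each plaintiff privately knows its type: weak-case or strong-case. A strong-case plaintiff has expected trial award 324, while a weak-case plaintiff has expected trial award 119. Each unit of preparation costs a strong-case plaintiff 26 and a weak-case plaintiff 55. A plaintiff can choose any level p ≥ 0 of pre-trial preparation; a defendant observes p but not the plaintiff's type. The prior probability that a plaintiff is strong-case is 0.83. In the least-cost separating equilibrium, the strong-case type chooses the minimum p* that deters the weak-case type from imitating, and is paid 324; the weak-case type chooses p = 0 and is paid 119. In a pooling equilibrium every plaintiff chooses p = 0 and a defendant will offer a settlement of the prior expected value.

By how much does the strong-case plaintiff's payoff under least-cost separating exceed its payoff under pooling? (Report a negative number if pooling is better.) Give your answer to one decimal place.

-62.1

Least-cost separating signal: p* solves 119 = 324 − 55·p*, so p* = (324 − 119)/55 ≈ 3.7273.
Strong-case type's separating payoff: 324 − 26 × p* = 324 − 26 × (324 − 119)/55 = 324 − 5330/55 ≈ 227.091.
Pooling payoff: 0.83 × 324 + 0.17 × 119 = 289.15.
Difference: 227.091 − 289.15 = -62.059, i.e. -62.1 to one decimal place.
The strong-case type would prefer the pooling outcome.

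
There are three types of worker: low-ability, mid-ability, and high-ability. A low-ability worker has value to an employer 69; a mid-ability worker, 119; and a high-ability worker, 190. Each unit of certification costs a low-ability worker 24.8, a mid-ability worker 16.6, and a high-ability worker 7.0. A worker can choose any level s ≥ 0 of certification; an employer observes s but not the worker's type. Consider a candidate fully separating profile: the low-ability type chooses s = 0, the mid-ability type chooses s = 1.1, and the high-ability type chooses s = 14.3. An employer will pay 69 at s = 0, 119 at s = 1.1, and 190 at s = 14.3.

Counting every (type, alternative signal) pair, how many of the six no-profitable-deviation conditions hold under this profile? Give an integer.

High-ability (own payoff 190 − 7.0×14.3 = 89.9): to s=0 gives 69 → no gain ✓; to s=1.1 gives 119 − 7.0×1.1 = 111.3 → profitable ✗.
Low-ability (own payoff 69): to s=1.1 gives 119 − 24.8×1.1 = 91.72 → profitable ✗; to s=14.3 gives 190 − 24.8×14.3 = -164.64 → no gain ✓.
Mid-ability (own payoff 119 − 16.6×1.1 = 100.74): to s=0 gives 69 → no gain ✓; to s=14.3 gives 190 − 16.6×14.3 = -47.38 → no gain ✓.
4 of the 6 constraints hold; not an equilibrium.

4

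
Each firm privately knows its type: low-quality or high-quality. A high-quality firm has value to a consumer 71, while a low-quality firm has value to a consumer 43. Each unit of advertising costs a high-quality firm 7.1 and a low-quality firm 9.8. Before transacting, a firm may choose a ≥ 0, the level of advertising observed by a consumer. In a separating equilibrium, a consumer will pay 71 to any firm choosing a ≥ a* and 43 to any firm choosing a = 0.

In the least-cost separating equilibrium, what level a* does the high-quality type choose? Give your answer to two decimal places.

A low-quality firm choosing a = 0 receives 43.
Imitating at a* instead would pay 71 at cost 9.8·a*, netting 71 − 9.8·a*.
Indifference: 43 = 71 − 9.8·a*, so a* = (71 − 43) / 9.8 ≈ 2.86.
This is the low-quality type's binding incentive-compatibility constraint; any a ≥ 2.86 sustains separation on that side.

2.86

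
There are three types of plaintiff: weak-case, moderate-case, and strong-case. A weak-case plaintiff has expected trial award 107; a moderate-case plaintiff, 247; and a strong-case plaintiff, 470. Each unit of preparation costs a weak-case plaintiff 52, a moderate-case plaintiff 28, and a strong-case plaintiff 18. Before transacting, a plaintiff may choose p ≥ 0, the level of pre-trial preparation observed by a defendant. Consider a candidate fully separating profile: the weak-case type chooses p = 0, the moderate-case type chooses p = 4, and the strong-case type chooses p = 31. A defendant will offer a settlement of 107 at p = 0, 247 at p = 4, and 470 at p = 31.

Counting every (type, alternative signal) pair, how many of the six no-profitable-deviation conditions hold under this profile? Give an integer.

4

Moderate-case (own payoff 247 − 28×4 = 135): to p=0 gives 107 → no gain ✓; to p=31 gives 470 − 28×31 = -398 → no gain ✓.
Strong-case (own payoff 470 − 18×31 = -88): to p=0 gives 107 → profitable ✗; to p=4 gives 247 − 18×4 = 175 → profitable ✗.
Weak-case (own payoff 107): to p=4 gives 247 − 52×4 = 39 → no gain ✓; to p=31 gives 470 − 52×31 = -1142 → no gain ✓.
4 of the 6 constraints hold; not an equilibrium.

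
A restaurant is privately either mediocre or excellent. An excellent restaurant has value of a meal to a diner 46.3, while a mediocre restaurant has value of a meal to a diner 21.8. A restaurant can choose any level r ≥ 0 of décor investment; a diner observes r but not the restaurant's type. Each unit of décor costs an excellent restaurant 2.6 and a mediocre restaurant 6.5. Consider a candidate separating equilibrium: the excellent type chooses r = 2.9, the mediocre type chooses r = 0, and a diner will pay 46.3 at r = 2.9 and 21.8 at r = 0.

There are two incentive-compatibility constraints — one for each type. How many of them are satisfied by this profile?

1

Mediocre type: stay at 0 → 21.8; mimic → 46.3 − 6.5 × 2.9 = 27.45. IC fails (21.8 < 27.45).
Excellent type: signal → 46.3 − 2.6 × 2.9 = 38.76; deviate to 0 → 21.8. IC holds (38.76 ≥ 21.8).
1 of 2 constraints hold, so this profile is not an equilibrium.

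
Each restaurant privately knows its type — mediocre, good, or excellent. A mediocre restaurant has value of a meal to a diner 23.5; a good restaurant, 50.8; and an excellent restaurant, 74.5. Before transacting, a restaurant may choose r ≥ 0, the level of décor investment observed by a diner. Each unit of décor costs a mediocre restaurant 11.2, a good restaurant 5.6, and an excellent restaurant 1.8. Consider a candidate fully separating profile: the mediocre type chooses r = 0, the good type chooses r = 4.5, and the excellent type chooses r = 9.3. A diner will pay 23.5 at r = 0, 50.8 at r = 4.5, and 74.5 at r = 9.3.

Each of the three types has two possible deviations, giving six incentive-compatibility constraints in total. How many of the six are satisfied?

6

Good (own payoff 50.8 − 5.6×4.5 = 25.6): to r=0 gives 23.5 → no gain ✓; to r=9.3 gives 74.5 − 5.6×9.3 = 22.42 → no gain ✓.
Excellent (own payoff 74.5 − 1.8×9.3 = 57.76): to r=0 gives 23.5 → no gain ✓; to r=4.5 gives 50.8 − 1.8×4.5 = 42.7 → no gain ✓.
Mediocre (own payoff 23.5): to r=4.5 gives 50.8 − 11.2×4.5 = 0.4 → no gain ✓; to r=9.3 gives 74.5 − 11.2×9.3 = -29.66 → no gain ✓.
6 of the 6 constraints hold; this profile is a separating equilibrium.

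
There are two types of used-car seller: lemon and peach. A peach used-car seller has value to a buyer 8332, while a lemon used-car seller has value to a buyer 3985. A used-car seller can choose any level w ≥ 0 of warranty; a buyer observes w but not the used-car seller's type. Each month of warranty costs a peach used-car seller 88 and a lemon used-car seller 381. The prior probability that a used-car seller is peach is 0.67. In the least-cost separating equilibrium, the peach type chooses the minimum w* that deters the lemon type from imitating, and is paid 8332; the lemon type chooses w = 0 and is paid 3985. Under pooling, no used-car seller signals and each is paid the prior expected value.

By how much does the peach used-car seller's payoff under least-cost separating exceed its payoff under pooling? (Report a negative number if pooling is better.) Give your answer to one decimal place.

430.5

Least-cost separating signal: w* solves 3985 = 8332 − 381·w*, so w* = (8332 − 3985)/381 ≈ 11.4094.
Peach type's separating payoff: 8332 − 88 × w* = 8332 − 88 × (8332 − 3985)/381 = 8332 − 382536/381 ≈ 7327.969.
Pooling payoff: 0.67 × 8332 + 0.33 × 3985 = 6897.49.
Difference: 7327.969 − 6897.49 = 430.479, i.e. 430.5 to one decimal place.
The peach type prefers to separate.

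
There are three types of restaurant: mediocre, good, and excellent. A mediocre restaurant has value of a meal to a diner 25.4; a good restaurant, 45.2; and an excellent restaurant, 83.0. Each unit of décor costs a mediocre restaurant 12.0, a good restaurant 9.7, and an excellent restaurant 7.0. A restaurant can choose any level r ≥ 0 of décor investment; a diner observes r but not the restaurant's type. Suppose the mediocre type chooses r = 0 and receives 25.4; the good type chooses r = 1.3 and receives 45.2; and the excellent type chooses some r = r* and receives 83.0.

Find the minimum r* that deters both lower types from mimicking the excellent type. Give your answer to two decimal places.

Mediocre type (on-path payoff 25.4) won't mimic when 25.4 ≥ 83.0 − 12.0·r*, i.e. r* ≥ 4.80.
Good type (on-path payoff 45.2 − 9.7×1.3 = 32.59) won't mimic when 32.59 ≥ 83.0 − 9.7·r*, i.e. r* ≥ 5.20.
Both must hold, so r* = max(4.80, 5.20) = 5.20. The good type's constraint binds.

5.20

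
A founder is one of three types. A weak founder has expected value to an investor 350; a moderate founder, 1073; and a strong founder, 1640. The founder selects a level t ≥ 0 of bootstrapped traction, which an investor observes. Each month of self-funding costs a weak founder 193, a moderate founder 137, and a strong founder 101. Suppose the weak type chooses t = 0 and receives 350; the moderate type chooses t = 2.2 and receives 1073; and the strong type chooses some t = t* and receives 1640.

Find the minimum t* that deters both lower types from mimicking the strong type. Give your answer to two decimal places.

Moderate type (on-path payoff 1073 − 137×2.2 = 771.6) won't mimic when 771.6 ≥ 1640 − 137·t*, i.e. t* ≥ 6.34.
Weak type (on-path payoff 350) won't mimic when 350 ≥ 1640 − 193·t*, i.e. t* ≥ 6.68.
Both must hold, so t* = max(6.68, 6.34) = 6.68. The weak type's constraint binds.

6.68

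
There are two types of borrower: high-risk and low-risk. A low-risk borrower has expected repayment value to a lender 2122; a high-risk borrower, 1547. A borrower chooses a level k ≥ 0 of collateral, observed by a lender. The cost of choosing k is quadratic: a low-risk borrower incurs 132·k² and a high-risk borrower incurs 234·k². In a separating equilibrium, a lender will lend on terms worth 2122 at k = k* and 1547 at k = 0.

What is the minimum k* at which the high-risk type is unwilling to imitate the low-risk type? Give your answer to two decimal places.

1.57

The high-risk type at k = 0 receives 1547; imitating at k* yields 2122 − 234·k*².
Indifference: 1547 = 2122 − 234·k*², so k*² = (2122 − 1547) / 234 ≈ 2.4573.
k* = √2.4573 ≈ 1.57.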